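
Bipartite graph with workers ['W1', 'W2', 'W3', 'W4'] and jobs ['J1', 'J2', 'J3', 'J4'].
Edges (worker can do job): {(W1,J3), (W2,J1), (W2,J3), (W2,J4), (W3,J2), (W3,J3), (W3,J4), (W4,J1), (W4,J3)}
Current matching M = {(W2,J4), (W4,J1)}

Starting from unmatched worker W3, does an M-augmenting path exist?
Yes: W3 → J2

An M-augmenting path alternates non-matching / matching edges, starting and ending at unmatched vertices.
Path: W3 → J2
(J2 is unmatched in M, so the path is augmenting.)
Flipping edges along this path would increase |M| from 2 to 3.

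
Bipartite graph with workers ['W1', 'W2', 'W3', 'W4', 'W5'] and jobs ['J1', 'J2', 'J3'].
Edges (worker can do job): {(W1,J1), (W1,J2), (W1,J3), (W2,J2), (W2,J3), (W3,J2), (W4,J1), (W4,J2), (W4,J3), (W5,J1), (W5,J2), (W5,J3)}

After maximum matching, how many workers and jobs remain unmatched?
Unmatched: 2 workers, 0 jobs

Maximum matching size: 3
Workers: 5 total, 3 matched, 2 unmatched
Jobs: 3 total, 3 matched, 0 unmatched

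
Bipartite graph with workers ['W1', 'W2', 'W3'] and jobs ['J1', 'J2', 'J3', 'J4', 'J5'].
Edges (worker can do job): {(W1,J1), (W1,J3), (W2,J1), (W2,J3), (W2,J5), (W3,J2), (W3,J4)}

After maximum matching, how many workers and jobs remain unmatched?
Unmatched: 0 workers, 2 jobs

Maximum matching size: 3
Workers: 3 total, 3 matched, 0 unmatched
Jobs: 5 total, 3 matched, 2 unmatched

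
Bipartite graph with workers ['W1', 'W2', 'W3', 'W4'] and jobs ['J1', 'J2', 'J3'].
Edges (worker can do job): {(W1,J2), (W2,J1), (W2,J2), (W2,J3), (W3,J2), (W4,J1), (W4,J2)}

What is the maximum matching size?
Maximum matching size = 3

Maximum matching: {(W2,J3), (W3,J2), (W4,J1)}
Size: 3

This assigns 3 workers to 3 distinct jobs.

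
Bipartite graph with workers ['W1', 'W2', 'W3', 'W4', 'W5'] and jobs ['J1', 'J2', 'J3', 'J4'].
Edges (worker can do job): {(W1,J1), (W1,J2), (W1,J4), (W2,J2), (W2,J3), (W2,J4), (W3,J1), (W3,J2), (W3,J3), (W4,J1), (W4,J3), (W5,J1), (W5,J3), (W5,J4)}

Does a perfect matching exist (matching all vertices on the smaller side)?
Yes, perfect matching exists (size 4)

Perfect matching: {(W1,J2), (W2,J4), (W3,J1), (W5,J3)}
All 4 vertices on the smaller side are matched.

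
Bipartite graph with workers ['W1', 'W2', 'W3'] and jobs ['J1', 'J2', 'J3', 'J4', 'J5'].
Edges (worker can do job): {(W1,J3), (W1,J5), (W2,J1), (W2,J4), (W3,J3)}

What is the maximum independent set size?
Maximum independent set = 5

By König's theorem:
- Min vertex cover = Max matching = 3
- Max independent set = Total vertices - Min vertex cover
- Max independent set = 8 - 3 = 5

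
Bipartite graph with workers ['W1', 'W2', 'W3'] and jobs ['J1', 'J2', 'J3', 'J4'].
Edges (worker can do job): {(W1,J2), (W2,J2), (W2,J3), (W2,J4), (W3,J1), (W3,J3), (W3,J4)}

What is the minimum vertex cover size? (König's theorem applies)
Minimum vertex cover size = 3

By König's theorem: in bipartite graphs,
min vertex cover = max matching = 3

Maximum matching has size 3, so minimum vertex cover also has size 3.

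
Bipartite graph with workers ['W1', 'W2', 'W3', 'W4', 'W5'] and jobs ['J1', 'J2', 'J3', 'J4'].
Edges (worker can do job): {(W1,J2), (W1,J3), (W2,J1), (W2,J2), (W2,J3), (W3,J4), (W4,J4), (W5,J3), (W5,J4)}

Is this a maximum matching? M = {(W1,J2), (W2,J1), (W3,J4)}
No, size 3 is not maximum

Proposed matching has size 3.
Maximum matching size for this graph: 4.

This is NOT maximum - can be improved to size 4.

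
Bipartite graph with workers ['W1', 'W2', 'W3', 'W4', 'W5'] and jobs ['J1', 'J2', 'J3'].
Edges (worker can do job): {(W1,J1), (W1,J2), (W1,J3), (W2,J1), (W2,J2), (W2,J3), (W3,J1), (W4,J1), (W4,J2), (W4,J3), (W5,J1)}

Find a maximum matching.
Matching: {(W1,J3), (W3,J1), (W4,J2)}

Maximum matching (size 3):
  W1 → J3
  W3 → J1
  W4 → J2

Each worker is assigned to at most one job, and each job to at most one worker.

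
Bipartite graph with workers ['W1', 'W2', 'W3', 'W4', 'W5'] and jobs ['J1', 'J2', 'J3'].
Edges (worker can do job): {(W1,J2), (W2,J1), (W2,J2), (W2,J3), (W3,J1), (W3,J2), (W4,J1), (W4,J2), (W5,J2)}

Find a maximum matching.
Matching: {(W2,J3), (W3,J1), (W5,J2)}

Maximum matching (size 3):
  W2 → J3
  W3 → J1
  W5 → J2

Each worker is assigned to at most one job, and each job to at most one worker.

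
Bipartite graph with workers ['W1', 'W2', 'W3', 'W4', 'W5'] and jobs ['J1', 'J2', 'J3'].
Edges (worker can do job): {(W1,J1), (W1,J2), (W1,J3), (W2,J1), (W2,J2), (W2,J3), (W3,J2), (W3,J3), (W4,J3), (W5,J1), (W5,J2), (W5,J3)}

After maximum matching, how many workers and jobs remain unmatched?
Unmatched: 2 workers, 0 jobs

Maximum matching size: 3
Workers: 5 total, 3 matched, 2 unmatched
Jobs: 3 total, 3 matched, 0 unmatched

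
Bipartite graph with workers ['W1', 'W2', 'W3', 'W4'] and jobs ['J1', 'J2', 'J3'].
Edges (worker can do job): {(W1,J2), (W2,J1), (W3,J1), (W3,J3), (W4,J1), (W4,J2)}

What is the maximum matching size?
Maximum matching size = 3

Maximum matching: {(W2,J1), (W3,J3), (W4,J2)}
Size: 3

This assigns 3 workers to 3 distinct jobs.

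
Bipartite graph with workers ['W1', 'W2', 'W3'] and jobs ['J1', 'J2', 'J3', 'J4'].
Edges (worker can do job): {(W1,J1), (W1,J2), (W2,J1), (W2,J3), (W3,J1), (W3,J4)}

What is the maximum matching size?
Maximum matching size = 3

Maximum matching: {(W1,J1), (W2,J3), (W3,J4)}
Size: 3

This assigns 3 workers to 3 distinct jobs.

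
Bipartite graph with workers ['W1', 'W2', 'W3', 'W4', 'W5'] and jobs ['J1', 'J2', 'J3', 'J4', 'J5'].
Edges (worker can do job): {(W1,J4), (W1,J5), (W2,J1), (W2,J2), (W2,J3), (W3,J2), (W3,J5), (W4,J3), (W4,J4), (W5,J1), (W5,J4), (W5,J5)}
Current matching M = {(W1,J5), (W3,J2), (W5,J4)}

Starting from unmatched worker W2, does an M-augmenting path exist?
Yes: W2 → J3

An M-augmenting path alternates non-matching / matching edges, starting and ending at unmatched vertices.
Path: W2 → J3
(J3 is unmatched in M, so the path is augmenting.)
Flipping edges along this path would increase |M| from 3 to 4.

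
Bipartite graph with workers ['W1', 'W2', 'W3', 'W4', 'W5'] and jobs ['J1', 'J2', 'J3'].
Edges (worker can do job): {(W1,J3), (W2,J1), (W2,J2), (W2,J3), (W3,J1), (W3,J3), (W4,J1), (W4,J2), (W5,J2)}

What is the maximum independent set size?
Maximum independent set = 5

By König's theorem:
- Min vertex cover = Max matching = 3
- Max independent set = Total vertices - Min vertex cover
- Max independent set = 8 - 3 = 5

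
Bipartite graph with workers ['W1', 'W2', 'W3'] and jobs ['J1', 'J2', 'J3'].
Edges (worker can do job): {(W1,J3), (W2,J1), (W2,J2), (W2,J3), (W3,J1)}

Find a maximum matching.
Matching: {(W1,J3), (W2,J2), (W3,J1)}

Maximum matching (size 3):
  W1 → J3
  W2 → J2
  W3 → J1

Each worker is assigned to at most one job, and each job to at most one worker.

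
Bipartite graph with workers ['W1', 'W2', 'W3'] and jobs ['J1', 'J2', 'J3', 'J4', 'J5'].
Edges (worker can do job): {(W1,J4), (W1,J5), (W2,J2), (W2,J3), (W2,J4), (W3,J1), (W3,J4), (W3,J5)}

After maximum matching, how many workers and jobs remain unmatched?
Unmatched: 0 workers, 2 jobs

Maximum matching size: 3
Workers: 3 total, 3 matched, 0 unmatched
Jobs: 5 total, 3 matched, 2 unmatched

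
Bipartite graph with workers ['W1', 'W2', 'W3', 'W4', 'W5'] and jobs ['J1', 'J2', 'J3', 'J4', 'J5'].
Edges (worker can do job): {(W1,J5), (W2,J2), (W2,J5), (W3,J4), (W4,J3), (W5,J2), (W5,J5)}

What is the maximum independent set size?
Maximum independent set = 6

By König's theorem:
- Min vertex cover = Max matching = 4
- Max independent set = Total vertices - Min vertex cover
- Max independent set = 10 - 4 = 6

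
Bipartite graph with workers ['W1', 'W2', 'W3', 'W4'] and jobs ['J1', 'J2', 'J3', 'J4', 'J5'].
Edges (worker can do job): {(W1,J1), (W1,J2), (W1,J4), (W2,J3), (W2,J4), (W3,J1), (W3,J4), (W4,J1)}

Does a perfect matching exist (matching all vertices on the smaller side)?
Yes, perfect matching exists (size 4)

Perfect matching: {(W1,J2), (W2,J3), (W3,J4), (W4,J1)}
All 4 vertices on the smaller side are matched.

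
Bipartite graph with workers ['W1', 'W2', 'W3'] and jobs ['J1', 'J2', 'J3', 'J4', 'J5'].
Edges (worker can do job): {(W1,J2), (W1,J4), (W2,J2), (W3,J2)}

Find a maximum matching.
Matching: {(W1,J4), (W3,J2)}

Maximum matching (size 2):
  W1 → J4
  W3 → J2

Each worker is assigned to at most one job, and each job to at most one worker.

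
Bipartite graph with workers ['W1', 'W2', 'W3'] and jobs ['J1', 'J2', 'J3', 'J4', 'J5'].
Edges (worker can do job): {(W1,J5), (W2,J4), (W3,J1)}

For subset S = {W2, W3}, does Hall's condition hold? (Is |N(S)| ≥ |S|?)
Yes: |N(S)| = 2, |S| = 2

Subset S = {W2, W3}
Neighbors N(S) = {J1, J4}

|N(S)| = 2, |S| = 2
Hall's condition: |N(S)| ≥ |S| is satisfied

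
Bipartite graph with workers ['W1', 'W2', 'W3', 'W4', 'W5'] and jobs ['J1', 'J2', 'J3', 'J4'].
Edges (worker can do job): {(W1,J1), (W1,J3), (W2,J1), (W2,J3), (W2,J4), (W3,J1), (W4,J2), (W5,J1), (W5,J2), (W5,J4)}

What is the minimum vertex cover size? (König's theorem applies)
Minimum vertex cover size = 4

By König's theorem: in bipartite graphs,
min vertex cover = max matching = 4

Maximum matching has size 4, so minimum vertex cover also has size 4.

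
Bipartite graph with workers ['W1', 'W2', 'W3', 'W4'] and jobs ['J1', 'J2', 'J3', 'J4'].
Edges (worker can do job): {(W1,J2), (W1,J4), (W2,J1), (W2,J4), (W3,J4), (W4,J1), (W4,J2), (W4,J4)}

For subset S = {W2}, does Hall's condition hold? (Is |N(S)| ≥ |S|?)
Yes: |N(S)| = 2, |S| = 1

Subset S = {W2}
Neighbors N(S) = {J1, J4}

|N(S)| = 2, |S| = 1
Hall's condition: |N(S)| ≥ |S| is satisfied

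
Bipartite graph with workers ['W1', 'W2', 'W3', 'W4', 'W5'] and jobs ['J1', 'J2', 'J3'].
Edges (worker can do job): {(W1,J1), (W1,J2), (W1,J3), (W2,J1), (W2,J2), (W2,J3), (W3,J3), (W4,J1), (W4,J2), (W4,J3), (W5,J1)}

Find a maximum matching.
Matching: {(W3,J3), (W4,J2), (W5,J1)}

Maximum matching (size 3):
  W3 → J3
  W4 → J2
  W5 → J1

Each worker is assigned to at most one job, and each job to at most one worker.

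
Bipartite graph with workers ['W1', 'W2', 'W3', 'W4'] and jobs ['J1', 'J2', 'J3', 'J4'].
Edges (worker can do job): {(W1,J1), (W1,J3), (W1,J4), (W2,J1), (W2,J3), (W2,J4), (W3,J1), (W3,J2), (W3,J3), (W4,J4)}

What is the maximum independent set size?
Maximum independent set = 4

By König's theorem:
- Min vertex cover = Max matching = 4
- Max independent set = Total vertices - Min vertex cover
- Max independent set = 8 - 4 = 4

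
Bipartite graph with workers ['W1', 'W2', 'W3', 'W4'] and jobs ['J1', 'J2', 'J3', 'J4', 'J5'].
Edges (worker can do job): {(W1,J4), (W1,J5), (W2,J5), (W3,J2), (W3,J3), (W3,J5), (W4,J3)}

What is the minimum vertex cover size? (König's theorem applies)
Minimum vertex cover size = 4

By König's theorem: in bipartite graphs,
min vertex cover = max matching = 4

Maximum matching has size 4, so minimum vertex cover also has size 4.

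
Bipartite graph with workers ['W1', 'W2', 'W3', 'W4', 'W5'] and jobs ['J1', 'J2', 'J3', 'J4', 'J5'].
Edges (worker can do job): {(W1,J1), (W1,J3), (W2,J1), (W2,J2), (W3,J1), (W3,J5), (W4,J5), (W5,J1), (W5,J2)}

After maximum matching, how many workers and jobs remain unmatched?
Unmatched: 1 workers, 1 jobs

Maximum matching size: 4
Workers: 5 total, 4 matched, 1 unmatched
Jobs: 5 total, 4 matched, 1 unmatched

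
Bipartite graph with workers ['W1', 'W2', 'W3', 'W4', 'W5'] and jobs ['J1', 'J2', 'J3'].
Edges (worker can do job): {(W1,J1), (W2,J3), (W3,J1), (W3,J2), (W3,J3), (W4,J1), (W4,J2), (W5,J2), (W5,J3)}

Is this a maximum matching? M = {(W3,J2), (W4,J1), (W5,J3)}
Yes, size 3 is maximum

Proposed matching has size 3.
Maximum matching size for this graph: 3.

This is a maximum matching.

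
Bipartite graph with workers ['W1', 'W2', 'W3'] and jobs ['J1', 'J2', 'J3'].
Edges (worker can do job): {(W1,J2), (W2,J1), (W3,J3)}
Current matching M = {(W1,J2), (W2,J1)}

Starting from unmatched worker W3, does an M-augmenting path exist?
Yes: W3 → J3

An M-augmenting path alternates non-matching / matching edges, starting and ending at unmatched vertices.
Path: W3 → J3
(J3 is unmatched in M, so the path is augmenting.)
Flipping edges along this path would increase |M| from 2 to 3.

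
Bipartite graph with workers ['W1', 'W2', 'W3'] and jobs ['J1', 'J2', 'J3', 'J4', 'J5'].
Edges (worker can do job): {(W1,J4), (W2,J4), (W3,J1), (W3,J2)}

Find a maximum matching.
Matching: {(W1,J4), (W3,J1)}

Maximum matching (size 2):
  W1 → J4
  W3 → J1

Each worker is assigned to at most one job, and each job to at most one worker.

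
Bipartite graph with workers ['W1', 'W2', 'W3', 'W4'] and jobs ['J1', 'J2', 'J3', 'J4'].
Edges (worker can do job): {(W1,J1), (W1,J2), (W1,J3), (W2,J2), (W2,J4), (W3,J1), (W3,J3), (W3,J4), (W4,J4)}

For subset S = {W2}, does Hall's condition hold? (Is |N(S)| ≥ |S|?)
Yes: |N(S)| = 2, |S| = 1

Subset S = {W2}
Neighbors N(S) = {J2, J4}

|N(S)| = 2, |S| = 1
Hall's condition: |N(S)| ≥ |S| is satisfied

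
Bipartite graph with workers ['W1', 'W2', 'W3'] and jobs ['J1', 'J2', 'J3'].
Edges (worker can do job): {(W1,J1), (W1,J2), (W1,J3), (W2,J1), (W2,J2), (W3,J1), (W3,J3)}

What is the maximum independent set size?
Maximum independent set = 3

By König's theorem:
- Min vertex cover = Max matching = 3
- Max independent set = Total vertices - Min vertex cover
- Max independent set = 6 - 3 = 3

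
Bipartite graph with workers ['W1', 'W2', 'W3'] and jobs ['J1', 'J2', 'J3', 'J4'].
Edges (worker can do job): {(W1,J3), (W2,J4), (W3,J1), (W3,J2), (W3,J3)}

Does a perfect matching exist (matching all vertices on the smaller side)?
Yes, perfect matching exists (size 3)

Perfect matching: {(W1,J3), (W2,J4), (W3,J1)}
All 3 vertices on the smaller side are matched.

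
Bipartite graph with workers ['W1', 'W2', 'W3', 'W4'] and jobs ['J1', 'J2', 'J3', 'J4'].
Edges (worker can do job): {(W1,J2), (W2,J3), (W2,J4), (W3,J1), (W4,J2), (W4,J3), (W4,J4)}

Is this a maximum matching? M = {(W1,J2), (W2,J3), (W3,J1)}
No, size 3 is not maximum

Proposed matching has size 3.
Maximum matching size for this graph: 4.

This is NOT maximum - can be improved to size 4.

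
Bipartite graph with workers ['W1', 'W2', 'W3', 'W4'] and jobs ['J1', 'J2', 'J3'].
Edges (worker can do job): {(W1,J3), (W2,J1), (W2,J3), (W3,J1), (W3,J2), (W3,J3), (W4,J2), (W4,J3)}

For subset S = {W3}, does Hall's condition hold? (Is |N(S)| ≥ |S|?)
Yes: |N(S)| = 3, |S| = 1

Subset S = {W3}
Neighbors N(S) = {J1, J2, J3}

|N(S)| = 3, |S| = 1
Hall's condition: |N(S)| ≥ |S| is satisfied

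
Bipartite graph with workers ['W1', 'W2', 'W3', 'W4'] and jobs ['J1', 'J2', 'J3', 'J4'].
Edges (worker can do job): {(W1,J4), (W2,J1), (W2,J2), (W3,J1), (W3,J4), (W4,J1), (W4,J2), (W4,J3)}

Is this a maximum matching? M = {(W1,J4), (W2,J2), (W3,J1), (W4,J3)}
Yes, size 4 is maximum

Proposed matching has size 4.
Maximum matching size for this graph: 4.

This is a maximum matching.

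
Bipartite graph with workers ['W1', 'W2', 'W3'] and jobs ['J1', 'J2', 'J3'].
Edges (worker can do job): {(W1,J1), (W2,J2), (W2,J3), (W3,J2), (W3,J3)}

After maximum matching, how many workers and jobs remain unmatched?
Unmatched: 0 workers, 0 jobs

Maximum matching size: 3
Workers: 3 total, 3 matched, 0 unmatched
Jobs: 3 total, 3 matched, 0 unmatched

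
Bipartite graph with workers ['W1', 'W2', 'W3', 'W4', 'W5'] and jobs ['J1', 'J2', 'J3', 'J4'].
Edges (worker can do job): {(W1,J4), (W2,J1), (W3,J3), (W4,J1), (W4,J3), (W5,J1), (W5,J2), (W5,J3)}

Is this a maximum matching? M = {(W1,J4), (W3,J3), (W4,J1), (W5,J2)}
Yes, size 4 is maximum

Proposed matching has size 4.
Maximum matching size for this graph: 4.

This is a maximum matching.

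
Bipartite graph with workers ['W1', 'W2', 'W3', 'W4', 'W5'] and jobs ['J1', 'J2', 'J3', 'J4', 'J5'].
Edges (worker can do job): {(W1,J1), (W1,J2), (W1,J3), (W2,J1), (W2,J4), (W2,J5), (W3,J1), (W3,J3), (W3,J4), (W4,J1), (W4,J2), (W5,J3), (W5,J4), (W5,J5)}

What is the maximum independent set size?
Maximum independent set = 5

By König's theorem:
- Min vertex cover = Max matching = 5
- Max independent set = Total vertices - Min vertex cover
- Max independent set = 10 - 5 = 5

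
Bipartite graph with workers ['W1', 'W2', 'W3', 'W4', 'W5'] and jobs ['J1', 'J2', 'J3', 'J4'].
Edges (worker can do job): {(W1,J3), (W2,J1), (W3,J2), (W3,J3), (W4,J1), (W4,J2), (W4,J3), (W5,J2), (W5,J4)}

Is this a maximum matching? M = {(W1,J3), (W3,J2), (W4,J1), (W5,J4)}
Yes, size 4 is maximum

Proposed matching has size 4.
Maximum matching size for this graph: 4.

This is a maximum matching.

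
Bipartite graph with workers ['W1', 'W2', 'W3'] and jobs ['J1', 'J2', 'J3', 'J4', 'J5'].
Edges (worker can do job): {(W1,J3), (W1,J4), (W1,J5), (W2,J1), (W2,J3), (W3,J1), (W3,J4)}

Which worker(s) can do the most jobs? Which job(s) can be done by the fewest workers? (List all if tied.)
Most versatile: W1 (3 jobs); Least covered: J2 (0 workers)

Worker degrees (jobs they can do): W1:3, W2:2, W3:2
Job degrees (workers who can do it): J1:2, J2:0, J3:2, J4:2, J5:1

Maximum worker degree is 3, achieved by: W1
Minimum job degree is 0, achieved by: J2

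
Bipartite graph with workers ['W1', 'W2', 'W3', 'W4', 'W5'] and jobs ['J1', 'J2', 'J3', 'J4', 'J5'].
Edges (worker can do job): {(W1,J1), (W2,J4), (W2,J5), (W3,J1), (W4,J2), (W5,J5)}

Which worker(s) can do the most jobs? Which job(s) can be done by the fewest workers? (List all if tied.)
Most versatile: W2 (2 jobs); Least covered: J3 (0 workers)

Worker degrees (jobs they can do): W1:1, W2:2, W3:1, W4:1, W5:1
Job degrees (workers who can do it): J1:2, J2:1, J3:0, J4:1, J5:2

Maximum worker degree is 2, achieved by: W2
Minimum job degree is 0, achieved by: J3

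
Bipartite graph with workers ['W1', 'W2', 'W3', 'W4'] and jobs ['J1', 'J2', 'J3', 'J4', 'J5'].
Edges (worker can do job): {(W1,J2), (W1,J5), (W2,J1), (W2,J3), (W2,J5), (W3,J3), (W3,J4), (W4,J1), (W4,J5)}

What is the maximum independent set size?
Maximum independent set = 5

By König's theorem:
- Min vertex cover = Max matching = 4
- Max independent set = Total vertices - Min vertex cover
- Max independent set = 9 - 4 = 5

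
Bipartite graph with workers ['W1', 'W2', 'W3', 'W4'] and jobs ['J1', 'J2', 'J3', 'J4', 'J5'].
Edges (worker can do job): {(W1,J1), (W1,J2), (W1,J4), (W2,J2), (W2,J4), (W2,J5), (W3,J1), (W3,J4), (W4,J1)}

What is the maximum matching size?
Maximum matching size = 4

Maximum matching: {(W1,J2), (W2,J5), (W3,J4), (W4,J1)}
Size: 4

This assigns 4 workers to 4 distinct jobs.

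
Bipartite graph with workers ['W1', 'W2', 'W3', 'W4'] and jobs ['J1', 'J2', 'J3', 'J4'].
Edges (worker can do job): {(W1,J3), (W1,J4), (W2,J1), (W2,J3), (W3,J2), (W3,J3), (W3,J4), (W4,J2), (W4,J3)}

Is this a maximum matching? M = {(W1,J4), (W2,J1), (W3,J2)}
No, size 3 is not maximum

Proposed matching has size 3.
Maximum matching size for this graph: 4.

This is NOT maximum - can be improved to size 4.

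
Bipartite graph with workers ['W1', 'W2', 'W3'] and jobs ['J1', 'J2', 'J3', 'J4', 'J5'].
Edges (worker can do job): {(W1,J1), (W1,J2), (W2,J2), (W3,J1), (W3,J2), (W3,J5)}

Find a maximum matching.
Matching: {(W1,J1), (W2,J2), (W3,J5)}

Maximum matching (size 3):
  W1 → J1
  W2 → J2
  W3 → J5

Each worker is assigned to at most one job, and each job to at most one worker.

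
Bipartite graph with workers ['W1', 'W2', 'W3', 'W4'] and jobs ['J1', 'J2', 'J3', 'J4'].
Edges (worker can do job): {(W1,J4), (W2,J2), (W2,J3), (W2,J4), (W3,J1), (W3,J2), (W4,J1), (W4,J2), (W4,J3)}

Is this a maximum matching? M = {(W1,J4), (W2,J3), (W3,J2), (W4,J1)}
Yes, size 4 is maximum

Proposed matching has size 4.
Maximum matching size for this graph: 4.

This is a maximum matching.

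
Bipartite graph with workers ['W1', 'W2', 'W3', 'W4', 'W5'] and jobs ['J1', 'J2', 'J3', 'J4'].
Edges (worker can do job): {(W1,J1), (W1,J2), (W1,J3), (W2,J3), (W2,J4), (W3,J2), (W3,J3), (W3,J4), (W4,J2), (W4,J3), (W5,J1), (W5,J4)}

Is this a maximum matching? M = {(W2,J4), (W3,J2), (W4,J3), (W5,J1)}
Yes, size 4 is maximum

Proposed matching has size 4.
Maximum matching size for this graph: 4.

This is a maximum matching.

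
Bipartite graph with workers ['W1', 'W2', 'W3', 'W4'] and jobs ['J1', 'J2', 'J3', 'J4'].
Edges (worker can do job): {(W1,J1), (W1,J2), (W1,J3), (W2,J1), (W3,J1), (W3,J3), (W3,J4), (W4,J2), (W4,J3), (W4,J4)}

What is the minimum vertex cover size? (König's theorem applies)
Minimum vertex cover size = 4

By König's theorem: in bipartite graphs,
min vertex cover = max matching = 4

Maximum matching has size 4, so minimum vertex cover also has size 4.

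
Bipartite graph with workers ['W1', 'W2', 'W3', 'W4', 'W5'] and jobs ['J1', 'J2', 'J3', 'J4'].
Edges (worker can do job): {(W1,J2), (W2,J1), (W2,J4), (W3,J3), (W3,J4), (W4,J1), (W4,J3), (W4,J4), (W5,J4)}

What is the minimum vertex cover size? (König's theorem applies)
Minimum vertex cover size = 4

By König's theorem: in bipartite graphs,
min vertex cover = max matching = 4

Maximum matching has size 4, so minimum vertex cover also has size 4.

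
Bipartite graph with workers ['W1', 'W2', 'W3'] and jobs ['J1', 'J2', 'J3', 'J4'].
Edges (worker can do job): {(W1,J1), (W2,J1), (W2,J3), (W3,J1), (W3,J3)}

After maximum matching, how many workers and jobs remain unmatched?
Unmatched: 1 workers, 2 jobs

Maximum matching size: 2
Workers: 3 total, 2 matched, 1 unmatched
Jobs: 4 total, 2 matched, 2 unmatched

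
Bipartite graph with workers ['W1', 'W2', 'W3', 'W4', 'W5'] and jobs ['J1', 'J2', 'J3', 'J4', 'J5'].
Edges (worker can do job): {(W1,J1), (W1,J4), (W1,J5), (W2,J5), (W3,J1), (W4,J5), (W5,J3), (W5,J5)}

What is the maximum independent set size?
Maximum independent set = 6

By König's theorem:
- Min vertex cover = Max matching = 4
- Max independent set = Total vertices - Min vertex cover
- Max independent set = 10 - 4 = 6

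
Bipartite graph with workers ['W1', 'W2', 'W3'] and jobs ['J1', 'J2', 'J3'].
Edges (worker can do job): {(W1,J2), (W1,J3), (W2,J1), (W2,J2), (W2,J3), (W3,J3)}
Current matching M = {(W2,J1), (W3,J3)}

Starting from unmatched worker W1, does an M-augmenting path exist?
Yes: W1 → J2

An M-augmenting path alternates non-matching / matching edges, starting and ending at unmatched vertices.
Path: W1 → J2
(J2 is unmatched in M, so the path is augmenting.)
Flipping edges along this path would increase |M| from 2 to 3.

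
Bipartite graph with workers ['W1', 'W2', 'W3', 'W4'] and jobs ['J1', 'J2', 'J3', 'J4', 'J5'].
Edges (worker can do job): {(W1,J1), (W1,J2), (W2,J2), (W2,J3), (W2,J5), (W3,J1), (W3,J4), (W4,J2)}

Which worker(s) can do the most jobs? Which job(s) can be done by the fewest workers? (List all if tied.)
Most versatile: W2 (3 jobs); Least covered: J3, J4, J5 (1 workers)

Worker degrees (jobs they can do): W1:2, W2:3, W3:2, W4:1
Job degrees (workers who can do it): J1:2, J2:3, J3:1, J4:1, J5:1

Maximum worker degree is 3, achieved by: W2
Minimum job degree is 1, achieved by: J3, J4, J5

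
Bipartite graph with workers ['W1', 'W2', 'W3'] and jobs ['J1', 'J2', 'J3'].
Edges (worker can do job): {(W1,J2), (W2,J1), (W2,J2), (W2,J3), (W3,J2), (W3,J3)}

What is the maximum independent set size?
Maximum independent set = 3

By König's theorem:
- Min vertex cover = Max matching = 3
- Max independent set = Total vertices - Min vertex cover
- Max independent set = 6 - 3 = 3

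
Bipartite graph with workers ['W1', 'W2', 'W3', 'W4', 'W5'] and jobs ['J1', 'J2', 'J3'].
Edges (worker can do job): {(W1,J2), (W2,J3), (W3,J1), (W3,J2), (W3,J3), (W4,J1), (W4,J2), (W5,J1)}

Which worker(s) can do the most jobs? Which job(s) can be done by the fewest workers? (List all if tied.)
Most versatile: W3 (3 jobs); Least covered: J3 (2 workers)

Worker degrees (jobs they can do): W1:1, W2:1, W3:3, W4:2, W5:1
Job degrees (workers who can do it): J1:3, J2:3, J3:2

Maximum worker degree is 3, achieved by: W3
Minimum job degree is 2, achieved by: J3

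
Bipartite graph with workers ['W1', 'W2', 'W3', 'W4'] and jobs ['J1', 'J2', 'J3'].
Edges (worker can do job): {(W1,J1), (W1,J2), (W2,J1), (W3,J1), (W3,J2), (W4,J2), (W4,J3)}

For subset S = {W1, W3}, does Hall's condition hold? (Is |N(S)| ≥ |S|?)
Yes: |N(S)| = 2, |S| = 2

Subset S = {W1, W3}
Neighbors N(S) = {J1, J2}

|N(S)| = 2, |S| = 2
Hall's condition: |N(S)| ≥ |S| is satisfied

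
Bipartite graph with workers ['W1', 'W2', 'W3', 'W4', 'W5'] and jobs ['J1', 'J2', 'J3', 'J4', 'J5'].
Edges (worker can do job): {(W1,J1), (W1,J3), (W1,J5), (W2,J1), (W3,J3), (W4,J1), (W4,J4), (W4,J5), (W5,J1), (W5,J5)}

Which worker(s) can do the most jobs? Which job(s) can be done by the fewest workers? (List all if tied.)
Most versatile: W1, W4 (3 jobs); Least covered: J2 (0 workers)

Worker degrees (jobs they can do): W1:3, W2:1, W3:1, W4:3, W5:2
Job degrees (workers who can do it): J1:4, J2:0, J3:2, J4:1, J5:3

Maximum worker degree is 3, achieved by: W1, W4
Minimum job degree is 0, achieved by: J2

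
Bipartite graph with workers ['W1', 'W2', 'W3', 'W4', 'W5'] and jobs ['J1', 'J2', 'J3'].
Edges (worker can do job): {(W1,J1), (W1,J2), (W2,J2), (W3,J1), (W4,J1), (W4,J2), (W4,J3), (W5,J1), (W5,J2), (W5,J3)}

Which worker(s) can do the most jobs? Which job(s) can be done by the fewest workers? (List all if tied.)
Most versatile: W4, W5 (3 jobs); Least covered: J3 (2 workers)

Worker degrees (jobs they can do): W1:2, W2:1, W3:1, W4:3, W5:3
Job degrees (workers who can do it): J1:4, J2:4, J3:2

Maximum worker degree is 3, achieved by: W4, W5
Minimum job degree is 2, achieved by: J3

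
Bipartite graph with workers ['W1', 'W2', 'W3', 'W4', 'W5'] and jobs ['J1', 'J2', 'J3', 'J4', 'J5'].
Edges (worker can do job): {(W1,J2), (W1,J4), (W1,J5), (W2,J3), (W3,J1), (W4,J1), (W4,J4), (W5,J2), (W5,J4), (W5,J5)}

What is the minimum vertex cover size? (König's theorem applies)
Minimum vertex cover size = 5

By König's theorem: in bipartite graphs,
min vertex cover = max matching = 5

Maximum matching has size 5, so minimum vertex cover also has size 5.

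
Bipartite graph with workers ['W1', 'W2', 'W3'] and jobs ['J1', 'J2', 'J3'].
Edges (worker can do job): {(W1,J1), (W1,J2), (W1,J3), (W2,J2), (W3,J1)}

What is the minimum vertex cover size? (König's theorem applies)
Minimum vertex cover size = 3

By König's theorem: in bipartite graphs,
min vertex cover = max matching = 3

Maximum matching has size 3, so minimum vertex cover also has size 3.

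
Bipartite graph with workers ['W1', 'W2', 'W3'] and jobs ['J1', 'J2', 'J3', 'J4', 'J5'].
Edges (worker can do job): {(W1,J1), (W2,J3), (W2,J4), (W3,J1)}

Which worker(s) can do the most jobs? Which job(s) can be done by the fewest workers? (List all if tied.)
Most versatile: W2 (2 jobs); Least covered: J2, J5 (0 workers)

Worker degrees (jobs they can do): W1:1, W2:2, W3:1
Job degrees (workers who can do it): J1:2, J2:0, J3:1, J4:1, J5:0

Maximum worker degree is 2, achieved by: W2
Minimum job degree is 0, achieved by: J2, J5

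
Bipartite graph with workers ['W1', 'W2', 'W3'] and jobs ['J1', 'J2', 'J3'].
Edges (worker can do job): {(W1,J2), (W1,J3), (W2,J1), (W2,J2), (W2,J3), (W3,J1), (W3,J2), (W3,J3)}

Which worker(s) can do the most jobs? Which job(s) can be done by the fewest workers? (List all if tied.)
Most versatile: W2, W3 (3 jobs); Least covered: J1 (2 workers)

Worker degrees (jobs they can do): W1:2, W2:3, W3:3
Job degrees (workers who can do it): J1:2, J2:3, J3:3

Maximum worker degree is 3, achieved by: W2, W3
Minimum job degree is 2, achieved by: J1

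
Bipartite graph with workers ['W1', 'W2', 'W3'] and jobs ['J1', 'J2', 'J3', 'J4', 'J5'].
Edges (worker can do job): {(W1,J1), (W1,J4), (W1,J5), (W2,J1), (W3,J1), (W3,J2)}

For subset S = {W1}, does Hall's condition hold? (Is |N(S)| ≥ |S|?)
Yes: |N(S)| = 3, |S| = 1

Subset S = {W1}
Neighbors N(S) = {J1, J4, J5}

|N(S)| = 3, |S| = 1
Hall's condition: |N(S)| ≥ |S| is satisfied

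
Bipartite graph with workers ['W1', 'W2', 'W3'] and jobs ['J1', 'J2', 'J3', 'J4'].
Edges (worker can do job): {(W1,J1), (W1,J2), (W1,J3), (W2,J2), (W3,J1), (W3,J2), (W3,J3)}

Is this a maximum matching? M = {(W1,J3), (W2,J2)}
No, size 2 is not maximum

Proposed matching has size 2.
Maximum matching size for this graph: 3.

This is NOT maximum - can be improved to size 3.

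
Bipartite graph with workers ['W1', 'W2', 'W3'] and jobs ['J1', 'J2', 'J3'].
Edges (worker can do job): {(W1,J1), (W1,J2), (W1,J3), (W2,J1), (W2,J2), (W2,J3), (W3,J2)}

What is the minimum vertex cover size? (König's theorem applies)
Minimum vertex cover size = 3

By König's theorem: in bipartite graphs,
min vertex cover = max matching = 3

Maximum matching has size 3, so minimum vertex cover also has size 3.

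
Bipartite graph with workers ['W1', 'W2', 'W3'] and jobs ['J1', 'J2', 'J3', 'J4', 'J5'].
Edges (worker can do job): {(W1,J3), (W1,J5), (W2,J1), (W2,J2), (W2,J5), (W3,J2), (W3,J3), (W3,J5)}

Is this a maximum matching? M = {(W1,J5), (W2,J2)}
No, size 2 is not maximum

Proposed matching has size 2.
Maximum matching size for this graph: 3.

This is NOT maximum - can be improved to size 3.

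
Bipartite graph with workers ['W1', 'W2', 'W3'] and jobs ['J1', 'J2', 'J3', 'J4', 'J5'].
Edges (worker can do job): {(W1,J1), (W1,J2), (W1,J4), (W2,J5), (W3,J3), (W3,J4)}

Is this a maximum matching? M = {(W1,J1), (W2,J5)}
No, size 2 is not maximum

Proposed matching has size 2.
Maximum matching size for this graph: 3.

This is NOT maximum - can be improved to size 3.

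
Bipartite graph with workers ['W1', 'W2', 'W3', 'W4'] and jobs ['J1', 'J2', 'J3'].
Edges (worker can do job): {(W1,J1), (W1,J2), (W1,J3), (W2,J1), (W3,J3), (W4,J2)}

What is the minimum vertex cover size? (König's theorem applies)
Minimum vertex cover size = 3

By König's theorem: in bipartite graphs,
min vertex cover = max matching = 3

Maximum matching has size 3, so minimum vertex cover also has size 3.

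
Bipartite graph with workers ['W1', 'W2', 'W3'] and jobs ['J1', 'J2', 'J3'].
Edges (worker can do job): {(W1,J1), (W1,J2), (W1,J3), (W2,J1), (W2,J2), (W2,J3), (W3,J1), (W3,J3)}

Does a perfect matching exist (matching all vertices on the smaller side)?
Yes, perfect matching exists (size 3)

Perfect matching: {(W1,J1), (W2,J2), (W3,J3)}
All 3 vertices on the smaller side are matched.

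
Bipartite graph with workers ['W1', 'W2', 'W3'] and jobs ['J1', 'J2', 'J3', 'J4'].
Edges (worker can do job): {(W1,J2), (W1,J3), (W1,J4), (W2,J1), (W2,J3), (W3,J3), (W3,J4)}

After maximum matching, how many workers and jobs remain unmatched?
Unmatched: 0 workers, 1 jobs

Maximum matching size: 3
Workers: 3 total, 3 matched, 0 unmatched
Jobs: 4 total, 3 matched, 1 unmatched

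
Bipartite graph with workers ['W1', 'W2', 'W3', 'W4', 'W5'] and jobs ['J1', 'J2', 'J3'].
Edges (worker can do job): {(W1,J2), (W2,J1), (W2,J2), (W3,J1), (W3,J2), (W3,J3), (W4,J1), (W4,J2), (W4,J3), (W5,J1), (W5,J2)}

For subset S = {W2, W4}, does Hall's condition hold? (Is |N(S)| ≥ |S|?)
Yes: |N(S)| = 3, |S| = 2

Subset S = {W2, W4}
Neighbors N(S) = {J1, J2, J3}

|N(S)| = 3, |S| = 2
Hall's condition: |N(S)| ≥ |S| is satisfied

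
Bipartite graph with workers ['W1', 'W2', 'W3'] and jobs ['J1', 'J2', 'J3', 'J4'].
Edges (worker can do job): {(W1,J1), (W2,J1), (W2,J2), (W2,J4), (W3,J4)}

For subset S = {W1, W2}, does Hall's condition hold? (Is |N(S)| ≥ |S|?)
Yes: |N(S)| = 3, |S| = 2

Subset S = {W1, W2}
Neighbors N(S) = {J1, J2, J4}

|N(S)| = 3, |S| = 2
Hall's condition: |N(S)| ≥ |S| is satisfied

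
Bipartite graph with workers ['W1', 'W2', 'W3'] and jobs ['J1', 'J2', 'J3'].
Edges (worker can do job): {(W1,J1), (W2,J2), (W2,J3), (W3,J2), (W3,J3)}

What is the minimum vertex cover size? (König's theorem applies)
Minimum vertex cover size = 3

By König's theorem: in bipartite graphs,
min vertex cover = max matching = 3

Maximum matching has size 3, so minimum vertex cover also has size 3.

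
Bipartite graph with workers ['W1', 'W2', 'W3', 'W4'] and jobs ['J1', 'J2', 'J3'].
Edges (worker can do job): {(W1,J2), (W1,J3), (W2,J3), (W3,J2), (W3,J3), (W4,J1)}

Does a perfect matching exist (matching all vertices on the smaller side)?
Yes, perfect matching exists (size 3)

Perfect matching: {(W1,J2), (W3,J3), (W4,J1)}
All 3 vertices on the smaller side are matched.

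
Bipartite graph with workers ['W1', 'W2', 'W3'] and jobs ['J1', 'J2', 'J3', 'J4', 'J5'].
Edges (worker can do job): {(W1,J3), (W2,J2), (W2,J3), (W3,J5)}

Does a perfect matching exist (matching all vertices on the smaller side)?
Yes, perfect matching exists (size 3)

Perfect matching: {(W1,J3), (W2,J2), (W3,J5)}
All 3 vertices on the smaller side are matched.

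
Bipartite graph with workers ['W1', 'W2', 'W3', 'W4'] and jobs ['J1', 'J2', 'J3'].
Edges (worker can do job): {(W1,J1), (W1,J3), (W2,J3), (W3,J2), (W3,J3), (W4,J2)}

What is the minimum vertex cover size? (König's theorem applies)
Minimum vertex cover size = 3

By König's theorem: in bipartite graphs,
min vertex cover = max matching = 3

Maximum matching has size 3, so minimum vertex cover also has size 3.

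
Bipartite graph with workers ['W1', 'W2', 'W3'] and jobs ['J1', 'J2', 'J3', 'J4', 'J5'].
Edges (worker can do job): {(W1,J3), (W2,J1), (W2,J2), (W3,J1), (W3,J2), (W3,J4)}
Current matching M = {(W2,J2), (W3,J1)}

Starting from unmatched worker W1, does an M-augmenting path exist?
Yes: W1 → J3

An M-augmenting path alternates non-matching / matching edges, starting and ending at unmatched vertices.
Path: W1 → J3
(J3 is unmatched in M, so the path is augmenting.)
Flipping edges along this path would increase |M| from 2 to 3.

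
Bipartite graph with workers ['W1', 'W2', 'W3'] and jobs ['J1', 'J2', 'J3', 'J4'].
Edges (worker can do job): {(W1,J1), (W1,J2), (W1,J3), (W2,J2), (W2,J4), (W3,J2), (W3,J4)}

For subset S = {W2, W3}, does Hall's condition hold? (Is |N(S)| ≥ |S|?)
Yes: |N(S)| = 2, |S| = 2

Subset S = {W2, W3}
Neighbors N(S) = {J2, J4}

|N(S)| = 2, |S| = 2
Hall's condition: |N(S)| ≥ |S| is satisfied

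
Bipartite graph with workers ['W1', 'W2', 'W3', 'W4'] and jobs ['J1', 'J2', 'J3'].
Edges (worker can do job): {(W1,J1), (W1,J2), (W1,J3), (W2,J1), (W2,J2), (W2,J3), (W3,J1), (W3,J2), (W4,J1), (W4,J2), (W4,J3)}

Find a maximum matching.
Matching: {(W1,J3), (W3,J2), (W4,J1)}

Maximum matching (size 3):
  W1 → J3
  W3 → J2
  W4 → J1

Each worker is assigned to at most one job, and each job to at most one worker.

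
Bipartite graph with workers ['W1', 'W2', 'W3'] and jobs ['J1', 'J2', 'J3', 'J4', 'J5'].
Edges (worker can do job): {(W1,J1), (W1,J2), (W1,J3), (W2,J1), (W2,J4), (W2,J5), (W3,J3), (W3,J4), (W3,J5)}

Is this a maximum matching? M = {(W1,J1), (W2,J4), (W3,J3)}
Yes, size 3 is maximum

Proposed matching has size 3.
Maximum matching size for this graph: 3.

This is a maximum matching.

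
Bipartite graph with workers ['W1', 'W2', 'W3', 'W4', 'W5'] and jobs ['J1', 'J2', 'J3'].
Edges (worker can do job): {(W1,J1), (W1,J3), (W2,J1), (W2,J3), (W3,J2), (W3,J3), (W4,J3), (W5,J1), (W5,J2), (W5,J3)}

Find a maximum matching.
Matching: {(W3,J2), (W4,J3), (W5,J1)}

Maximum matching (size 3):
  W3 → J2
  W4 → J3
  W5 → J1

Each worker is assigned to at most one job, and each job to at most one worker.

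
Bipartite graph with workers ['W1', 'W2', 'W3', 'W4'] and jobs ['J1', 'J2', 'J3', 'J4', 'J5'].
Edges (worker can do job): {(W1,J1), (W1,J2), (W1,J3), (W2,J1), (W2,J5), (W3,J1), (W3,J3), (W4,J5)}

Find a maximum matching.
Matching: {(W1,J2), (W2,J1), (W3,J3), (W4,J5)}

Maximum matching (size 4):
  W1 → J2
  W2 → J1
  W3 → J3
  W4 → J5

Each worker is assigned to at most one job, and each job to at most one worker.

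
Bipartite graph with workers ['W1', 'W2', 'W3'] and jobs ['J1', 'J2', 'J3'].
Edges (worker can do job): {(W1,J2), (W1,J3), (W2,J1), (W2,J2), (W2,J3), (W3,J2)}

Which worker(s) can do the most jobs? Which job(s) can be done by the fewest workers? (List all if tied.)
Most versatile: W2 (3 jobs); Least covered: J1 (1 workers)

Worker degrees (jobs they can do): W1:2, W2:3, W3:1
Job degrees (workers who can do it): J1:1, J2:3, J3:2

Maximum worker degree is 3, achieved by: W2
Minimum job degree is 1, achieved by: J1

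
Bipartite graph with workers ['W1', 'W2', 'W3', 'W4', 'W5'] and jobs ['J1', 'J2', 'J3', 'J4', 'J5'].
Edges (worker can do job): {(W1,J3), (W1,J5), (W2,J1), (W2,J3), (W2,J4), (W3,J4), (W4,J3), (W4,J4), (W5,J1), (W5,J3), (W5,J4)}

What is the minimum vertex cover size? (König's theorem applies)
Minimum vertex cover size = 4

By König's theorem: in bipartite graphs,
min vertex cover = max matching = 4

Maximum matching has size 4, so minimum vertex cover also has size 4.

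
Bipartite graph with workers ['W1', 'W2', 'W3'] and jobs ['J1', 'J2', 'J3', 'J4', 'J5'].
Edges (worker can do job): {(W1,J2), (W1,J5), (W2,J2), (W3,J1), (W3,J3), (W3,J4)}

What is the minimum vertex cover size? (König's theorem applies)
Minimum vertex cover size = 3

By König's theorem: in bipartite graphs,
min vertex cover = max matching = 3

Maximum matching has size 3, so minimum vertex cover also has size 3.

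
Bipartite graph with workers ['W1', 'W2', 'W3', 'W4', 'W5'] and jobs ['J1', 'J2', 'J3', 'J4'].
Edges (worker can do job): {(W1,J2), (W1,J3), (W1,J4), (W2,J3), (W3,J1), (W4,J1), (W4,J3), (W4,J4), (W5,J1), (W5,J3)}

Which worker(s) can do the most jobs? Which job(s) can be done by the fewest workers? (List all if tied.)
Most versatile: W1, W4 (3 jobs); Least covered: J2 (1 workers)

Worker degrees (jobs they can do): W1:3, W2:1, W3:1, W4:3, W5:2
Job degrees (workers who can do it): J1:3, J2:1, J3:4, J4:2

Maximum worker degree is 3, achieved by: W1, W4
Minimum job degree is 1, achieved by: J2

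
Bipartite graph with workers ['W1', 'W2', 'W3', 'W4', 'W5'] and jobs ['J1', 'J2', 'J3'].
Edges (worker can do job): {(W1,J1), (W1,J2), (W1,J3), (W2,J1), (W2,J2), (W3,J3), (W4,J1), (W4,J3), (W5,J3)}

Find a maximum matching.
Matching: {(W1,J2), (W3,J3), (W4,J1)}

Maximum matching (size 3):
  W1 → J2
  W3 → J3
  W4 → J1

Each worker is assigned to at most one job, and each job to at most one worker.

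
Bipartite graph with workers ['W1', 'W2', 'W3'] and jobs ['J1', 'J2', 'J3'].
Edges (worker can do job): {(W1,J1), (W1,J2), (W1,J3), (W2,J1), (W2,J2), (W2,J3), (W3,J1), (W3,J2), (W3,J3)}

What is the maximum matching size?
Maximum matching size = 3

Maximum matching: {(W1,J2), (W2,J1), (W3,J3)}
Size: 3

This assigns 3 workers to 3 distinct jobs.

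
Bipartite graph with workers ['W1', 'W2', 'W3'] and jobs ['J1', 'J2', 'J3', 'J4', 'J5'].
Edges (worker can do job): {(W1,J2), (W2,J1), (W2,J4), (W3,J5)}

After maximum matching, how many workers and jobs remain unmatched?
Unmatched: 0 workers, 2 jobs

Maximum matching size: 3
Workers: 3 total, 3 matched, 0 unmatched
Jobs: 5 total, 3 matched, 2 unmatched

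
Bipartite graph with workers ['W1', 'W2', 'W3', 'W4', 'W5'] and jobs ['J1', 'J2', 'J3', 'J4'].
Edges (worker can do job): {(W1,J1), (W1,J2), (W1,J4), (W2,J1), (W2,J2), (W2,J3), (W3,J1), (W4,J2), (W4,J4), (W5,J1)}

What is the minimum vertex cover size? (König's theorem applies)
Minimum vertex cover size = 4

By König's theorem: in bipartite graphs,
min vertex cover = max matching = 4

Maximum matching has size 4, so minimum vertex cover also has size 4.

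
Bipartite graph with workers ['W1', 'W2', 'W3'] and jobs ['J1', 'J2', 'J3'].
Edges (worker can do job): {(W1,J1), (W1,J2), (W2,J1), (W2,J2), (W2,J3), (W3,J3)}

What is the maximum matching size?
Maximum matching size = 3

Maximum matching: {(W1,J2), (W2,J1), (W3,J3)}
Size: 3

This assigns 3 workers to 3 distinct jobs.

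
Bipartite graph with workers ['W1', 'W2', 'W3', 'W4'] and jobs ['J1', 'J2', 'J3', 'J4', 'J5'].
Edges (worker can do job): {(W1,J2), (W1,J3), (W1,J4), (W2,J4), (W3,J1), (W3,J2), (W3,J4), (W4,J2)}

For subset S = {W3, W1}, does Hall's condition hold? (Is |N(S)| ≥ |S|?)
Yes: |N(S)| = 4, |S| = 2

Subset S = {W3, W1}
Neighbors N(S) = {J1, J2, J3, J4}

|N(S)| = 4, |S| = 2
Hall's condition: |N(S)| ≥ |S| is satisfied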